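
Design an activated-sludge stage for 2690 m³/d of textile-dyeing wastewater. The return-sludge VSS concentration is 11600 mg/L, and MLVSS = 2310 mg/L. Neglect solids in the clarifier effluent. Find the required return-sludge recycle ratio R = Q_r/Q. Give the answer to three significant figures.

Mass balance around the secondary clarifier (neglecting effluent solids): R = X / (X_r − X) = 2310 / (11600 − 2310) = 0.2487.

R ≈ 0.249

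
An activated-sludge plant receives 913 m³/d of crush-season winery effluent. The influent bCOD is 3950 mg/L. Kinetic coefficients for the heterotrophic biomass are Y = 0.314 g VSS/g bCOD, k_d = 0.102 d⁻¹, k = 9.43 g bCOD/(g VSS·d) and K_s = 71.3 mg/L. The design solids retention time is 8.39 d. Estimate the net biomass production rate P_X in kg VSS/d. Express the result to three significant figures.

P_X ≈ 609 kg VSS/d

Effluent substrate depends only on kinetics and SRT: S = K_s(1 + k_d θ_c) / [θ_c(Yk − k_d) − 1] = 71.3 × (1 + 0.102 × 8.39) / [8.39 × (0.314 × 9.43 − 0.102) − 1] = 132.3 / 22.99 = 5.756 mg/L.
Observed yield with endogenous decay: Y_obs = Y / (1 + k_d·θ_c) = 0.314 / (1 + 0.102 × 8.39) = 0.314 / 1.856 = 0.1692 g VSS/g bCOD.
Substrate removed = Q·(S₀ − S) = 913 m³/d × (3950 − 5.76) g/m³ = 3.6×10^6 g/d = 3601 kg/d.
Biomass produced: P_X = Y_obs·Q·ΔS = 0.1692 × 3601 ≈ 609.3 kg VSS/d.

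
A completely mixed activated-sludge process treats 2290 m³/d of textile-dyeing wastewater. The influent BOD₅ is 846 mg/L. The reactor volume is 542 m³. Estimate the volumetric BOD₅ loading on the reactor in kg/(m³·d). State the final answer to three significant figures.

L_v ≈ 3.57 kg BOD₅/(m³·d)

Applied BOD₅ load per unit volume = Q·S₀/V = (2290 × 846/1000)/542.0 = 3.574 kg BOD₅·m⁻³·d⁻¹.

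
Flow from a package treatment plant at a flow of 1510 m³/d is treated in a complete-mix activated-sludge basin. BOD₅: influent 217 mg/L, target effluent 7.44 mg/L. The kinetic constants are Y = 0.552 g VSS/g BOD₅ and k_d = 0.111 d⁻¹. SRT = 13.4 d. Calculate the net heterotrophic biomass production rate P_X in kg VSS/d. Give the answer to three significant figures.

P_X ≈ 70.2 kg VSS/d

Observed yield with endogenous decay: Y_obs = Y / (1 + k_d·θ_c) = 0.552 / (1 + 0.111 × 13.4) = 0.552 / 2.487 = 0.2219 g VSS/g BOD₅.
Substrate removed = Q·(S₀ − S) = 1510 m³/d × (217 − 7.44) g/m³ = 3.16×10^5 g/d = 316.4 kg/d.
Biomass produced: P_X = Y_obs·Q·ΔS = 0.2219 × 316.4 ≈ 70.22 kg VSS/d.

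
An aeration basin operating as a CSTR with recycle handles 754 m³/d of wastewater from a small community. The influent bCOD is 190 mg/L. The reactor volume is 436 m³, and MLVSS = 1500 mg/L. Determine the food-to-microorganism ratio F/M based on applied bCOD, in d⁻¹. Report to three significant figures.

F/M ≈ 0.219 d⁻¹

Food-to-microorganism ratio F/M = Q S₀ / (V X) = 754 × 190 / (436.0 × 1500) = 0.2191 d⁻¹.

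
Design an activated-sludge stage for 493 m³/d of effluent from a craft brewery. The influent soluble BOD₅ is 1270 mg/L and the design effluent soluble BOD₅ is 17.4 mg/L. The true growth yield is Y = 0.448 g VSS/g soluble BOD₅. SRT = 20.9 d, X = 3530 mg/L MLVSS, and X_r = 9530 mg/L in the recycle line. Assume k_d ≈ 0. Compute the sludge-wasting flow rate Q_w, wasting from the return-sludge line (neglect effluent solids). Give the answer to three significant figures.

Q_w ≈ 29.0 m³/d

With k_d = 0 the design equation reduces to V = Y Q (S₀−S) θ_c / X = 0.448 × 493 × (1270 − 17.4) × 20.9 / 3530 = 1638 m³.
Q_w = (V·X)/(θ_c X_r) = 1638 × 3530 / (20.9 × 9530) = 29.03 m³/d.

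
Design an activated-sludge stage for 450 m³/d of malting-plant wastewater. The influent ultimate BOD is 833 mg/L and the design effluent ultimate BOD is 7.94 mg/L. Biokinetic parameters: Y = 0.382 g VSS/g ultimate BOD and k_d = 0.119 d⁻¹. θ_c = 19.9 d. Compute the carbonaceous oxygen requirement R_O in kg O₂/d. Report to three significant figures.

R_O ≈ 311 kg O₂/d

Correct the yield for decay: Y_obs = Y/(1 + k_d θ_c) = 0.382 / (1 + 0.119 × 19.9) = 0.382 / 3.368 = 0.1134.
Mass of ultimate BOD removed per day: Q(S₀ − S) = 450 × 825.1 g/m³ = 371.3 kg/d.
P_X = Y_obs·Q·(S₀ − S) = 0.1134 × 371.3 = 42.11 kg VSS/d.
Carbonaceous O₂ demand = substrate oxidised − cell-mass equivalent = 371.3 − 1.42 × 42.11 = 311.5 kg O₂/d.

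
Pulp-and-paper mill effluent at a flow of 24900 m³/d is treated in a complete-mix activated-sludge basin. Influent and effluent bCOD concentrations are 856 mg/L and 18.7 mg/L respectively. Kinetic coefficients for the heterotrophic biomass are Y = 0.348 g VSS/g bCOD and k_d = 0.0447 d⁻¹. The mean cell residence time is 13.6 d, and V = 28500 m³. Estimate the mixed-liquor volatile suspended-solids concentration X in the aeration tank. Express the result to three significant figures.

Solving the biomass balance for X: X = Y Q (S₀−S) θ_c / [V (1+k_d θ_c)] = 0.348 × 24900 × (856 − 18.7) × 13.6 / [28500 × (1 + 0.0447 × 13.6)] = 2153 mg/L.

X ≈ 2150 mg/L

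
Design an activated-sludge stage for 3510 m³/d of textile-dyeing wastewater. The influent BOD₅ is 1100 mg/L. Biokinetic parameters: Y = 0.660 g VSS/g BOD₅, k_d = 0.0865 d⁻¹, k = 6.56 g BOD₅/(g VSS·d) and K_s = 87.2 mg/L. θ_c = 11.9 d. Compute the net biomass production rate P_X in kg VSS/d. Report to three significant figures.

For a completely mixed reactor with recycle the Lawrence–McCarty relation gives S = K_s·(1 + k_d·θ_c) / [θ_c·(Y·k − k_d) − 1] = 87.2 × (1 + 0.0865 × 11.9) / [11.9 × (0.660 × 6.56 − 0.0865) − 1] = 177.0 / 49.49 = 3.575 mg/L.
Observed yield with endogenous decay: Y_obs = Y / (1 + k_d·θ_c) = 0.660 / (1 + 0.0865 × 11.9) = 0.660 / 2.029 = 0.3252 g VSS/g BOD₅.
Substrate removed = Q·(S₀ − S) = 3510 m³/d × (1100 − 3.58) g/m³ = 3.85×10^6 g/d = 3848 kg/d.
Biomass produced: P_X = Y_obs·Q·ΔS = 0.3252 × 3848 ≈ 1252 kg VSS/d.

P_X ≈ 1250 kg VSS/d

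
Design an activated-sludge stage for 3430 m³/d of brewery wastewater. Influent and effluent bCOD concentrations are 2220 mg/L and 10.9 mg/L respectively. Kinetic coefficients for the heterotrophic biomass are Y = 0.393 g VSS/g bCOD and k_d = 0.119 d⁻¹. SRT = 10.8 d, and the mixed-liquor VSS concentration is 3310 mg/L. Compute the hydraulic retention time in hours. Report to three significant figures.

From the SRT design equation V = Y Q (S₀−S) θ_c / [X (1 + k_d θ_c)] = 0.393 × 3430 × (2220 − 10.9) × 10.8 / [3310 × (1 + 0.119 × 10.8)] = 3.22×10^7 / 7564 = 4252 m³.
HRT = V/Q = 4252 m³ / 3430 m³·d⁻¹ = 1.240 d × 24 = 29.75 h.

τ ≈ 29.8 h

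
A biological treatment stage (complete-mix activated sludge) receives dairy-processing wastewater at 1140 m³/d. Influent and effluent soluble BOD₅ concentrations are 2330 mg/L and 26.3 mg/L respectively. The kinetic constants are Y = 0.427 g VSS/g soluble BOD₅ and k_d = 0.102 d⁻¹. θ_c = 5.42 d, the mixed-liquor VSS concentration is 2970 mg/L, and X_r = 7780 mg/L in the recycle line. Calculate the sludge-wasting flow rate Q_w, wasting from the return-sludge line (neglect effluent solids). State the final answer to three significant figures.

From the SRT design equation V = Y Q (S₀−S) θ_c / [X (1 + k_d θ_c)] = 0.427 × 1140 × (2330 − 26.3) × 5.42 / [2970 × (1 + 0.102 × 5.42)] = 6.08×10^6 / 4612 = 1318 m³.
θ_c = V·X/(Q_w·X_r) when wasting from the recycle, so Q_w = V·X/(θ_c·X_r) = 1318 × 2970 / (5.42 × 7780) = 92.82 m³/d.

Q_w ≈ 92.8 m³/d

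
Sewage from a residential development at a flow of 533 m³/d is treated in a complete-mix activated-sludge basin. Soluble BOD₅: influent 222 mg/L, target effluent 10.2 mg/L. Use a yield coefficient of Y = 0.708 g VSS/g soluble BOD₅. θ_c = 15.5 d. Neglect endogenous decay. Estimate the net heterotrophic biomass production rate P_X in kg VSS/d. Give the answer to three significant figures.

P_X ≈ 79.9 kg VSS/d

Since k_d ≈ 0, Y_obs = Y = 0.708 g VSS/g soluble BOD₅.
Substrate removed = Q·(S₀ − S) = 533 m³/d × (222 − 10.2) g/m³ = 1.13×10^5 g/d = 112.9 kg/d.
Net biomass production P_X = Y_obs × Q·(S₀ − S) = 0.7080 × 112.9 = 79.93 kg VSS/d.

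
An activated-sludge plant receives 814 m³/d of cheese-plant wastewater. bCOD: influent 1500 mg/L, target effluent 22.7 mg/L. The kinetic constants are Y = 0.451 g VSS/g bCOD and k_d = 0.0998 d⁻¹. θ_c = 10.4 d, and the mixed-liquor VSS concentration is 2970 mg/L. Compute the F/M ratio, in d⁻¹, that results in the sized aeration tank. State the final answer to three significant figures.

Steady-state biomass mass balance: V·X·(1 + k_d·θ_c) = Y·Q·(S₀ − S)·θ_c, so V = 0.451 × 814 × (1500 − 22.7) × 10.4 / [2970 × (1 + 0.0998 × 10.4)] = 5.64×10^6 / 6053 = 931.9 m³.
Food-to-microorganism ratio F/M = Q S₀ / (V X) = 814 × 1500 / (931.9 × 2970) = 0.4412 d⁻¹.

F/M ≈ 0.441 d⁻¹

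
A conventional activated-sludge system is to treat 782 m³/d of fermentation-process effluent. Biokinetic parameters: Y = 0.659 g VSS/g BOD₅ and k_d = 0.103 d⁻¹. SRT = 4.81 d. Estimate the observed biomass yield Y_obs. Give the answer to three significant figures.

Observed yield with endogenous decay: Y_obs = Y / (1 + k_d·θ_c) = 0.659 / (1 + 0.103 × 4.81) = 0.659 / 1.495 = 0.4407 g VSS/g BOD₅.

Y_obs ≈ 0.441 g VSS/g BOD₅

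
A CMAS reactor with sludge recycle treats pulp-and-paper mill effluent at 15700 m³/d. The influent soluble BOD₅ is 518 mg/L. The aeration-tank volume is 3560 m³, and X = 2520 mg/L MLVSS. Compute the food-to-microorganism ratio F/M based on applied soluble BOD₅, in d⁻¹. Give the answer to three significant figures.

F/M ≈ 0.907 d⁻¹

F/M = applied load / biomass = Q·S₀/(V·X) = 15700 × 518 / (3560 × 2520) = 0.9065 d⁻¹.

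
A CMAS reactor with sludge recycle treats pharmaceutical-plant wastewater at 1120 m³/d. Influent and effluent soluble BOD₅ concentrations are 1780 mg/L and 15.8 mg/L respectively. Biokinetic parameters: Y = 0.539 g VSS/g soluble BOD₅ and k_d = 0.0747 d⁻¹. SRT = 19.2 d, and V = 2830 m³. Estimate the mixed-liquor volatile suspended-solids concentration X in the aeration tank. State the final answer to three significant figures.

From V·X·(1 + k_d·θ_c) = Y·Q·(S₀ − S)·θ_c: X = 0.539 × 1120 × (1780 − 15.8) × 19.2 / [2830 × (1 + 0.0747 × 19.2)] = 2968 mg/L.

X ≈ 2970 mg/L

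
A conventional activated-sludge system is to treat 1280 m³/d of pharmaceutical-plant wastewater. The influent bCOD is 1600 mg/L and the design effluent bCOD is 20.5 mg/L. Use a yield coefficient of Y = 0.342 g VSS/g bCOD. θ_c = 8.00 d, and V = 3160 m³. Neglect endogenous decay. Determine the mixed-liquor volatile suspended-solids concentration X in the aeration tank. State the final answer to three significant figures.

X ≈ 1750 mg/L

Without decay, X = Y Q (S₀−S) θ_c / V = 0.342 × 1280 × (1600 − 20.5) × 8.00 / 3160 = 1750 mg/L.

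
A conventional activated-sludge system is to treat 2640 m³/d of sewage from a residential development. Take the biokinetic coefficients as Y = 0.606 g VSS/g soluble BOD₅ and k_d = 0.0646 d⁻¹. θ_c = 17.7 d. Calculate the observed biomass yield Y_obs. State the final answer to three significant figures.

Y_obs ≈ 0.283 g VSS/g soluble BOD₅

Correct the yield for decay: Y_obs = Y/(1 + k_d θ_c) = 0.606 / (1 + 0.0646 × 17.7) = 0.606 / 2.143 = 0.2827.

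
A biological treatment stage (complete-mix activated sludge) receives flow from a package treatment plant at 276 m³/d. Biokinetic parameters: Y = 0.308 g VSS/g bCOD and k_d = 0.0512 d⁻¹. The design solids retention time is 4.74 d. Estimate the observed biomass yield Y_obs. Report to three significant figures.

Y_obs ≈ 0.248 g VSS/g bCOD

Y_obs = Y / (1 + k_d θ_c) = 0.308 / (1 + 0.0512 × 4.74) = 0.308 / 1.243 = 0.2478.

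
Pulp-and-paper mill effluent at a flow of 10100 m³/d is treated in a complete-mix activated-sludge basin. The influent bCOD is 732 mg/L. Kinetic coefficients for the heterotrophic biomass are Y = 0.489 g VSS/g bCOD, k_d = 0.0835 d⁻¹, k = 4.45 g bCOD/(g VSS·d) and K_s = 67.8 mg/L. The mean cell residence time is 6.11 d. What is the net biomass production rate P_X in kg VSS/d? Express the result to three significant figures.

P_X ≈ 2370 kg VSS/d

Effluent substrate depends only on kinetics and SRT: S = K_s(1 + k_d θ_c) / [θ_c(Yk − k_d) − 1] = 67.8 × (1 + 0.0835 × 6.11) / [6.11 × (0.489 × 4.45 − 0.0835) − 1] = 102.4 / 11.79 = 8.688 mg/L.
The observed yield is Y_obs = Y/(1 + k_d·θ_c) = 0.489 / (1 + 0.0835 × 6.11) = 0.489 / 1.510 = 0.3238 g VSS per g bCOD removed.
Mass of bCOD removed per day: Q(S₀ − S) = 10100 × 723.3 g/m³ = 7305 kg/d.
Biomass produced: P_X = Y_obs·Q·ΔS = 0.3238 × 7305 ≈ 2366 kg VSS/d.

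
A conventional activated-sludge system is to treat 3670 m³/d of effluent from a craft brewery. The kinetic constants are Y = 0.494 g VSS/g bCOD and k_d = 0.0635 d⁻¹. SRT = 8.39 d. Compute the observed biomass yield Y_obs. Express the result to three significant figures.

The observed yield is Y_obs = Y/(1 + k_d·θ_c) = 0.494 / (1 + 0.0635 × 8.39) = 0.494 / 1.533 = 0.3223 g VSS per g bCOD removed.

Y_obs ≈ 0.322 g VSS/g bCOD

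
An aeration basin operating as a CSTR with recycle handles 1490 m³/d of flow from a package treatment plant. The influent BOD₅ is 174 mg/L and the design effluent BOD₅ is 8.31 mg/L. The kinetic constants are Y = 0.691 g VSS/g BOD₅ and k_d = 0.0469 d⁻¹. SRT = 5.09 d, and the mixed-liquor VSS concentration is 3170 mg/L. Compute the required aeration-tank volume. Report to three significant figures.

Steady-state biomass mass balance: V·X·(1 + k_d·θ_c) = Y·Q·(S₀ − S)·θ_c, so V = 0.691 × 1490 × (174 − 8.31) × 5.09 / [3170 × (1 + 0.0469 × 5.09)] = 8.68×10^5 / 3927 = 221.1 m³.

V ≈ 221 m³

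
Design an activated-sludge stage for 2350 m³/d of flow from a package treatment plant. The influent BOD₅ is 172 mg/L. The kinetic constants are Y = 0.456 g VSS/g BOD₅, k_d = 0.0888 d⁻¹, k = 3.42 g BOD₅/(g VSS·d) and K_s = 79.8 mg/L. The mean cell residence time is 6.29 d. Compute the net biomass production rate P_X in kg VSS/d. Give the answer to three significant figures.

P_X ≈ 108 kg VSS/d

Effluent substrate depends only on kinetics and SRT: S = K_s(1 + k_d θ_c) / [θ_c(Yk − k_d) − 1] = 79.8 × (1 + 0.0888 × 6.29) / [6.29 × (0.456 × 3.42 − 0.0888) − 1] = 124.4 / 8.251 = 15.07 mg/L.
Correct the yield for decay: Y_obs = Y/(1 + k_d θ_c) = 0.456 / (1 + 0.0888 × 6.29) = 0.456 / 1.559 = 0.2926.
Substrate removed = Q·(S₀ − S) = 2350 m³/d × (172 − 15.1) g/m³ = 3.69×10^5 g/d = 368.7 kg/d.
So the net sludge growth is P_X = 0.2926 × 368.7 = 107.9 kg VSS/d.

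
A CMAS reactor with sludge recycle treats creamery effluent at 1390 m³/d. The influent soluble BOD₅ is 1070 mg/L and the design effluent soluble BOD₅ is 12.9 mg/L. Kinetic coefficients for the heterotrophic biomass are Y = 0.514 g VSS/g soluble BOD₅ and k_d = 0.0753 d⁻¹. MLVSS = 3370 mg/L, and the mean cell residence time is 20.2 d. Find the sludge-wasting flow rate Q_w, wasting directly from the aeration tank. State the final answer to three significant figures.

Rearranging the biomass balance for a CMAS with decay, V = Y·Q·ΔS·θ_c / [X·(1+k_d θ_c)] = 0.514 × 1390 × (1070 − 12.9) × 20.2 / [3370 × (1 + 0.0753 × 20.2)] = 1.53×10^7 / 8496 = 1796 m³.
Wasting from the aeration tank: Q_w = V / θ_c = 1796 / 20.2 = 88.90 m³/d.

Q_w ≈ 88.9 m³/d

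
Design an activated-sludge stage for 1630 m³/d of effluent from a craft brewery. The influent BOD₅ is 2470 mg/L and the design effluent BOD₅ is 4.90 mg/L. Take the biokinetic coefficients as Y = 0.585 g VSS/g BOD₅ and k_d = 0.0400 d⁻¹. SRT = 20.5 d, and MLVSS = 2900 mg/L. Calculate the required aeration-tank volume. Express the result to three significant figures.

V ≈ 9130 m³

From the SRT design equation V = Y Q (S₀−S) θ_c / [X (1 + k_d θ_c)] = 0.585 × 1630 × (2470 − 4.90) × 20.5 / [2900 × (1 + 0.0400 × 20.5)] = 4.82×10^7 / 5278 = 9130 m³.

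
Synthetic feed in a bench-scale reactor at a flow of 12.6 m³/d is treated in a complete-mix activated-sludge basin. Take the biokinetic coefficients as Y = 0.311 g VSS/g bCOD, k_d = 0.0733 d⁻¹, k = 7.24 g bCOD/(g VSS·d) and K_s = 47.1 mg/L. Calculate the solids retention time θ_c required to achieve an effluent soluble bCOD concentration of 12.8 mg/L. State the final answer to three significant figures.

θ_c ≈ 2.45 d

From 1/θ_c = Y·k·S/(K_s + S) − k_d: Y·k·S/(K_s+S) = 0.311 × 7.24 × 12.8 / (47.1 + 12.8) = 0.4812 d⁻¹.
1/θ_c = 0.4812 − 0.0733 = 0.4079 d⁻¹, so θ_c = 2.452 d.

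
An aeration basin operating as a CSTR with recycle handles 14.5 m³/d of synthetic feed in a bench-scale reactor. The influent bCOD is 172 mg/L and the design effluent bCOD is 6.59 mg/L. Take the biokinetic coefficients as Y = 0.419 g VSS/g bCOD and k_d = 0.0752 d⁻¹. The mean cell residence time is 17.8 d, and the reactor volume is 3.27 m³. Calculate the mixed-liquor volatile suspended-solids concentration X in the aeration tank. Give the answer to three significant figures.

X ≈ 2340 mg/L

From V·X·(1 + k_d·θ_c) = Y·Q·(S₀ − S)·θ_c: X = 0.419 × 14.5 × (172 − 6.59) × 17.8 / [3.27 × (1 + 0.0752 × 17.8)] = 2339 mg/L.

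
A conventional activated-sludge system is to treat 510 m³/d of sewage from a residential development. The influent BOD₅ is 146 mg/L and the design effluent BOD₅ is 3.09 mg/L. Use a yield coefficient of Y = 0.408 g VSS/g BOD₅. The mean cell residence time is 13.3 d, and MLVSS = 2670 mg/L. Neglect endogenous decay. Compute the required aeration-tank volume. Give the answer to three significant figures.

Biomass mass balance (decay neglected): V·X = Y·Q·(S₀ − S)·θ_c, so V = 0.408 × 510 × (146 − 3.09) × 13.3 / 2670 = 148.1 m³.

V ≈ 148 m³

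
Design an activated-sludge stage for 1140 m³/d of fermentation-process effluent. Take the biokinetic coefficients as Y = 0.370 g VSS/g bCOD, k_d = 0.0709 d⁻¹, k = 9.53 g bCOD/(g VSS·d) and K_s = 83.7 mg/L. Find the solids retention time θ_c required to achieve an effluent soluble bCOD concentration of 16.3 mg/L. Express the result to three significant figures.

θ_c ≈ 1.98 d

From 1/θ_c = Y·k·S/(K_s + S) − k_d: Y·k·S/(K_s+S) = 0.370 × 9.53 × 16.3 / (83.7 + 16.3) = 0.5748 d⁻¹.
1/θ_c = 0.5748 − 0.0709 = 0.5039 d⁻¹, so θ_c = 1.985 d.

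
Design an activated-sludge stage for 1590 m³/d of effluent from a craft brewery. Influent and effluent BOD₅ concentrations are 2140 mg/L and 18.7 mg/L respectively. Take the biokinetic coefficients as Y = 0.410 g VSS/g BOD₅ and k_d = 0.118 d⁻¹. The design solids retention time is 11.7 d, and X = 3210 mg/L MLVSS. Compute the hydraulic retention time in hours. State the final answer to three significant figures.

From the SRT design equation V = Y Q (S₀−S) θ_c / [X (1 + k_d θ_c)] = 0.410 × 1590 × (2140 − 18.7) × 11.7 / [3210 × (1 + 0.118 × 11.7)] = 1.62×10^7 / 7642 = 2117 m³.
Hydraulic retention time τ = V/Q = 2117 / 1590 = 1.332 d = 31.96 h.

τ ≈ 32.0 h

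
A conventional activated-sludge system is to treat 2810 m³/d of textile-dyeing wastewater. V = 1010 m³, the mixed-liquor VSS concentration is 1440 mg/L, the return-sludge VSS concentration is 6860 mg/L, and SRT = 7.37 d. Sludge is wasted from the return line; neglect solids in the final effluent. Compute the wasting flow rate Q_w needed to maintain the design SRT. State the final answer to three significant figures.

Q_w = (V·X)/(θ_c X_r) = 1010 × 1440 / (7.37 × 6860) = 28.77 m³/d.

Q_w ≈ 28.8 m³/d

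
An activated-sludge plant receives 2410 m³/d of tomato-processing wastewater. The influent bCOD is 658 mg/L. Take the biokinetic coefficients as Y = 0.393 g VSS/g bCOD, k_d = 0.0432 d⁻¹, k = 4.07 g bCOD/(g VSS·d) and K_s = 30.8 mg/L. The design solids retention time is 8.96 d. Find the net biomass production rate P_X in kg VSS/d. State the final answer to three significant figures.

Effluent substrate depends only on kinetics and SRT: S = K_s(1 + k_d θ_c) / [θ_c(Yk − k_d) − 1] = 30.8 × (1 + 0.0432 × 8.96) / [8.96 × (0.393 × 4.07 − 0.0432) − 1] = 42.72 / 12.94 = 3.300 mg/L.
Y_obs = Y / (1 + k_d θ_c) = 0.393 / (1 + 0.0432 × 8.96) = 0.393 / 1.387 = 0.2833.
Substrate removed = Q·(S₀ − S) = 2410 m³/d × (658 − 3.30) g/m³ = 1.58×10^6 g/d = 1578 kg/d.
So the net sludge growth is P_X = 0.2833 × 1578 = 447.0 kg VSS/d.

P_X ≈ 447 kg VSS/d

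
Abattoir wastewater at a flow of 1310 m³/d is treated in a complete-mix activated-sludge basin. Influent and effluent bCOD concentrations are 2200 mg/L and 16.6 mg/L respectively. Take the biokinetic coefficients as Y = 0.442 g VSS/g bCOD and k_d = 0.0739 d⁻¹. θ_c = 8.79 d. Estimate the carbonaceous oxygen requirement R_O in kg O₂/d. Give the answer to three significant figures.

R_O ≈ 1770 kg O₂/d

Correct the yield for decay: Y_obs = Y/(1 + k_d θ_c) = 0.442 / (1 + 0.0739 × 8.79) = 0.442 / 1.650 = 0.2679.
Q·(S₀ − S) = 1310 × (2200 − 16.6) × 10⁻³ = 2860 kg/d removed.
Biomass synthesised: P_X = Y_obs × 2860 = 766.4 kg VSS/d.
R_O = Q·(S₀ − S) − 1.42·P_X = 2860 − 1.42 × 766.4 = 1772 kg O₂/d.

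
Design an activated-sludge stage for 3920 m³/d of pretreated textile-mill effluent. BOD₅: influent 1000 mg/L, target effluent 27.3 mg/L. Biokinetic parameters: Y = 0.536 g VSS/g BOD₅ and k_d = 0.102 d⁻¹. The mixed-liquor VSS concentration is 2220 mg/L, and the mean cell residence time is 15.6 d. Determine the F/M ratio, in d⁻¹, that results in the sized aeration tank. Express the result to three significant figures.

Steady-state biomass mass balance: V·X·(1 + k_d·θ_c) = Y·Q·(S₀ − S)·θ_c, so V = 0.536 × 3920 × (1000 − 27.3) × 15.6 / [2220 × (1 + 0.102 × 15.6)] = 3.19×10^7 / 5752 = 5542 m³.
Food-to-microorganism ratio F/M = Q S₀ / (V X) = 3920 × 1000 / (5542 × 2220) = 0.3186 d⁻¹.

F/M ≈ 0.319 d⁻¹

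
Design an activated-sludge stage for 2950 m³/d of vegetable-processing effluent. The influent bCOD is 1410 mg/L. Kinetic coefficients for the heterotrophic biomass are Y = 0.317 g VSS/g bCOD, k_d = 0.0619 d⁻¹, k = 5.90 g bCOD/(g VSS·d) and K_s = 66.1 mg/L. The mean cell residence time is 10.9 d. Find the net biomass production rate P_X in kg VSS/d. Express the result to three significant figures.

From the Monod/SRT balance for a CMAS, S = K_s·(1+k_d θ_c)/[θ_c·(Y k − k_d) − 1] = 66.1 × (1 + 0.0619 × 10.9) / [10.9 × (0.317 × 5.90 − 0.0619) − 1] = 110.7 / 18.71 = 5.916 mg/L.
Correct the yield for decay: Y_obs = Y/(1 + k_d θ_c) = 0.317 / (1 + 0.0619 × 10.9) = 0.317 / 1.675 = 0.1893.
Mass of bCOD removed per day: Q(S₀ − S) = 2950 × 1404 g/m³ = 4142 kg/d.
Biomass produced: P_X = Y_obs·Q·ΔS = 0.1893 × 4142 ≈ 784.0 kg VSS/d.

P_X ≈ 784 kg VSS/d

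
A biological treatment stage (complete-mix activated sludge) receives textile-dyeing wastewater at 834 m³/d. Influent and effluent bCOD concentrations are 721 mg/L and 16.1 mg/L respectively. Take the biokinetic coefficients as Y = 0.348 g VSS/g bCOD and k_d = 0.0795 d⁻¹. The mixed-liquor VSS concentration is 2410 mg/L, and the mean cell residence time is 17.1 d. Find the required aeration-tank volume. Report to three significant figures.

V ≈ 615 m³

Steady-state biomass mass balance: V·X·(1 + k_d·θ_c) = Y·Q·(S₀ − S)·θ_c, so V = 0.348 × 834 × (721 − 16.1) × 17.1 / [2410 × (1 + 0.0795 × 17.1)] = 3.5×10^6 / 5686 = 615.2 m³.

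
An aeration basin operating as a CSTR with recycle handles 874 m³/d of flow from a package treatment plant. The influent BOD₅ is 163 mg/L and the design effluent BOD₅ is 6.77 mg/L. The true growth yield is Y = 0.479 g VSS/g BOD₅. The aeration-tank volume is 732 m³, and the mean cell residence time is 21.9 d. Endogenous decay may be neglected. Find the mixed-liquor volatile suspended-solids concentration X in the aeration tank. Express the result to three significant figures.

From V·X = Y·Q·(S₀ − S)·θ_c (decay neglected): X = 0.479 × 874 × (163 − 6.77) × 21.9 / 732 = 1957 mg/L.

X ≈ 1960 mg/L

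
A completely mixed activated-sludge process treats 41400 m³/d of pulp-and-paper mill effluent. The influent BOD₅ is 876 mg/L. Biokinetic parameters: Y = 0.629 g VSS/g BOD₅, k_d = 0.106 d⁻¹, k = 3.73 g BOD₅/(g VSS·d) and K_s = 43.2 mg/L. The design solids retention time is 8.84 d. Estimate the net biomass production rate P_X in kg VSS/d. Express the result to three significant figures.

Effluent substrate depends only on kinetics and SRT: S = K_s(1 + k_d θ_c) / [θ_c(Yk − k_d) − 1] = 43.2 × (1 + 0.106 × 8.84) / [8.84 × (0.629 × 3.73 − 0.106) − 1] = 83.68 / 18.80 = 4.450 mg/L.
Correct the yield for decay: Y_obs = Y/(1 + k_d θ_c) = 0.629 / (1 + 0.106 × 8.84) = 0.629 / 1.937 = 0.3247.
ΔS = 876 − 4.45 = 871.5 mg/L, so the substrate removal rate is 41400 × 871.5/1000 = 36082 kg BOD₅/d.
P_X = Y_obs · Q(S₀ − S) = 0.3247 × 36082 = 11717 kg VSS/d.

P_X ≈ 11700 kg VSS/d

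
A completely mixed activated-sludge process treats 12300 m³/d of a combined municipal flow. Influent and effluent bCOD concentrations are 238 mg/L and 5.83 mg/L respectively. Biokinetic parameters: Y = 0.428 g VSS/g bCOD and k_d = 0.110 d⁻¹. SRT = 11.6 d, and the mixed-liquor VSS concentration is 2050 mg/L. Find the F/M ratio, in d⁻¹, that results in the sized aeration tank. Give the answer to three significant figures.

Rearranging the biomass balance for a CMAS with decay, V = Y·Q·ΔS·θ_c / [X·(1+k_d θ_c)] = 0.428 × 12300 × (238 − 5.83) × 11.6 / [2050 × (1 + 0.110 × 11.6)] = 1.42×10^7 / 4666 = 3039 m³.
F/M = Q·S₀ / (V·X) = 12300 × 238 / (3039 × 2050) = 0.4699 g bCOD·(g VSS·d)⁻¹.

F/M ≈ 0.470 d⁻¹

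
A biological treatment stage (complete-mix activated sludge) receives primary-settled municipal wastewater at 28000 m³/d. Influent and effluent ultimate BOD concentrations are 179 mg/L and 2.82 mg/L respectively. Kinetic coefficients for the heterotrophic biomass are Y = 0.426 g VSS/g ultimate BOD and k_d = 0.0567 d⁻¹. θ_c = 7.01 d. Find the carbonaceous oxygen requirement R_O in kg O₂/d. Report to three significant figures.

R_O ≈ 2800 kg O₂/d

The observed yield is Y_obs = Y/(1 + k_d·θ_c) = 0.426 / (1 + 0.0567 × 7.01) = 0.426 / 1.397 = 0.3048 g VSS per g ultimate BOD removed.
ΔS = 179 − 2.82 = 176.2 mg/L, so the substrate removal rate is 28000 × 176.2/1000 = 4933 kg ultimate BOD/d.
P_X = Y_obs·Q·(S₀ − S) = 0.3048 × 4933 = 1504 kg VSS/d.
R_O = Q·ΔS − 1.42 P_X = 4933 − 2135 = 2798 kg O₂/d.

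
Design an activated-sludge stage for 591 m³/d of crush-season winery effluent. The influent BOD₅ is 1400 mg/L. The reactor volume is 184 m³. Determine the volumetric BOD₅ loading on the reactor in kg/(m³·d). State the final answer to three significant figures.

Applied BOD₅ load per unit volume = Q·S₀/V = (591 × 1400/1000)/184.0 = 4.497 kg BOD₅·m⁻³·d⁻¹.

L_v ≈ 4.50 kg BOD₅/(m³·d)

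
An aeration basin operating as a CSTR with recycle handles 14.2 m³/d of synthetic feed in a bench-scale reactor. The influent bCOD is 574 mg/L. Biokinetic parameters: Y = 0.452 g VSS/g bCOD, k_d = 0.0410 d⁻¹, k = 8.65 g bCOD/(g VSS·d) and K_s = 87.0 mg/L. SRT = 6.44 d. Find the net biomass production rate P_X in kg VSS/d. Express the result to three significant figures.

P_X ≈ 2.89 kg VSS/d

Effluent substrate depends only on kinetics and SRT: S = K_s(1 + k_d θ_c) / [θ_c(Yk − k_d) − 1] = 87.0 × (1 + 0.0410 × 6.44) / [6.44 × (0.452 × 8.65 − 0.0410) − 1] = 110.0 / 23.92 = 4.598 mg/L.
The observed yield is Y_obs = Y/(1 + k_d·θ_c) = 0.452 / (1 + 0.0410 × 6.44) = 0.452 / 1.264 = 0.3576 g VSS per g bCOD removed.
Mass of bCOD removed per day: Q(S₀ − S) = 14.2 × 569.4 g/m³ = 8.085 kg/d.
Net biomass production P_X = Y_obs × Q·(S₀ − S) = 0.3576 × 8.085 = 2.891 kg VSS/d.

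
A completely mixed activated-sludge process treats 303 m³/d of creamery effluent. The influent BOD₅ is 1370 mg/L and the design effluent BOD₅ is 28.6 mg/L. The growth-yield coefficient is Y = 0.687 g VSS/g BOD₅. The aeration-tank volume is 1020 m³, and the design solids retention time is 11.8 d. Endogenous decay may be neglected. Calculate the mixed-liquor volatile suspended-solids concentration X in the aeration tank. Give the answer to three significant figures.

X ≈ 3230 mg/L

From V·X = Y·Q·(S₀ − S)·θ_c (decay neglected): X = 0.687 × 303 × (1370 − 28.6) × 11.8 / 1020 = 3230 mg/L.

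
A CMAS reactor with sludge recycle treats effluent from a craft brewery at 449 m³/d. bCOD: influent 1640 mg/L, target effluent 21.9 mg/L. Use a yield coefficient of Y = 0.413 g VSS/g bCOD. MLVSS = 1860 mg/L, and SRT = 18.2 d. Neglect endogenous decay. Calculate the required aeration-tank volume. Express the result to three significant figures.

Biomass mass balance (decay neglected): V·X = Y·Q·(S₀ − S)·θ_c, so V = 0.413 × 449 × (1640 − 21.9) × 18.2 / 1860 = 2936 m³.

V ≈ 2940 m³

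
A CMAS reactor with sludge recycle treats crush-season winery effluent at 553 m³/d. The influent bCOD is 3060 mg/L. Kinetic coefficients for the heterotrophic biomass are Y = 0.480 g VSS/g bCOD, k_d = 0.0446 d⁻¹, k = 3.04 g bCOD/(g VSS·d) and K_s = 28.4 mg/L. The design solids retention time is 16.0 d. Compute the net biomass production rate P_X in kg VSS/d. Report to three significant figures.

P_X ≈ 474 kg VSS/d

Effluent substrate depends only on kinetics and SRT: S = K_s(1 + k_d θ_c) / [θ_c(Yk − k_d) − 1] = 28.4 × (1 + 0.0446 × 16.0) / [16.0 × (0.480 × 3.04 − 0.0446) − 1] = 48.67 / 21.63 = 2.250 mg/L.
Correct the yield for decay: Y_obs = Y/(1 + k_d θ_c) = 0.480 / (1 + 0.0446 × 16.0) = 0.480 / 1.714 = 0.2801.
Mass of bCOD removed per day: Q(S₀ − S) = 553 × 3058 g/m³ = 1691 kg/d.
So the net sludge growth is P_X = 0.2801 × 1691 = 473.7 kg VSS/d.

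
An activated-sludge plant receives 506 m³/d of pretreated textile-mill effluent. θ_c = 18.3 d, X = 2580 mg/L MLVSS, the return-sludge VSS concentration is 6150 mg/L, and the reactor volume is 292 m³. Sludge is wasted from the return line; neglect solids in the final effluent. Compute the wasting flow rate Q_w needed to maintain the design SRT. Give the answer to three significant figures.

Q_w = (V·X)/(θ_c X_r) = 292.0 × 2580 / (18.3 × 6150) = 6.694 m³/d.

Q_w ≈ 6.69 m³/d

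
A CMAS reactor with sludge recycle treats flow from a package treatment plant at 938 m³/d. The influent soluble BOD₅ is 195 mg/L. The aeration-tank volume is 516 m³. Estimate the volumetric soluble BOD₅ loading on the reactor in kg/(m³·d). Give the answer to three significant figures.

L_v ≈ 0.354 kg soluble BOD₅/(m³·d)

Applied soluble BOD₅ load per unit volume = Q·S₀/V = (938 × 195/1000)/516.0 = 0.3545 kg soluble BOD₅·m⁻³·d⁻¹.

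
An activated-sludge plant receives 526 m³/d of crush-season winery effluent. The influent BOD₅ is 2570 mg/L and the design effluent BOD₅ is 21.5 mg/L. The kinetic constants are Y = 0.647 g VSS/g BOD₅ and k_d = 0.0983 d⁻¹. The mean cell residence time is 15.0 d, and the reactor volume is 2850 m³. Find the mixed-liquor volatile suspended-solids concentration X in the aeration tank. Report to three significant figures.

X ≈ 1840 mg/L

From V·X·(1 + k_d·θ_c) = Y·Q·(S₀ − S)·θ_c: X = 0.647 × 526 × (2570 − 21.5) × 15.0 / [2850 × (1 + 0.0983 × 15.0)] = 1845 mg/L.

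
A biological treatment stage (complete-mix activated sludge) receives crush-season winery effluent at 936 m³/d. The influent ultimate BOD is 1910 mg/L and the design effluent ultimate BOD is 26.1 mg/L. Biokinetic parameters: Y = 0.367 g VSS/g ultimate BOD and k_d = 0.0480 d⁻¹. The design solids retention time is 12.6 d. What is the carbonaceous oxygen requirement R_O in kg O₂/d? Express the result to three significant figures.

R_O ≈ 1190 kg O₂/d

Observed yield with endogenous decay: Y_obs = Y / (1 + k_d·θ_c) = 0.367 / (1 + 0.0480 × 12.6) = 0.367 / 1.605 = 0.2287 g VSS/g ultimate BOD.
Q·(S₀ − S) = 936 × (1910 − 26.1) × 10⁻³ = 1763 kg/d removed.
Net sludge production P_X = 0.2287 × 1763 = 403.3 kg VSS/d.
R_O = Q·ΔS − 1.42 P_X = 1763 − 572.6 = 1191 kg O₂/d.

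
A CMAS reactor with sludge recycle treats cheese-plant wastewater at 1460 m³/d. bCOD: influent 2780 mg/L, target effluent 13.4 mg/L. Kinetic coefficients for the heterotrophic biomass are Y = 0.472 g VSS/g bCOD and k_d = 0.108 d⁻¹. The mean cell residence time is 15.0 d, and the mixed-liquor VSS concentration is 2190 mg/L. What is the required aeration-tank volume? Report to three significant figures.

Steady-state biomass mass balance: V·X·(1 + k_d·θ_c) = Y·Q·(S₀ − S)·θ_c, so V = 0.472 × 1460 × (2780 − 13.4) × 15.0 / [2190 × (1 + 0.108 × 15.0)] = 2.86×10^7 / 5738 = 4984 m³.

V ≈ 4980 m³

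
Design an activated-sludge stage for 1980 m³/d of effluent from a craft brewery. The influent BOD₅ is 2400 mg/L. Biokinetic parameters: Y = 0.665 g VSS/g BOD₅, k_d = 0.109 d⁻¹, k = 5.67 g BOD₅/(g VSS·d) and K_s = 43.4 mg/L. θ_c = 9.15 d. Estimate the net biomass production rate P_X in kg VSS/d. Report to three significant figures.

P_X ≈ 1580 kg VSS/d

From the Monod/SRT balance for a CMAS, S = K_s·(1+k_d θ_c)/[θ_c·(Y k − k_d) − 1] = 43.4 × (1 + 0.109 × 9.15) / [9.15 × (0.665 × 5.67 − 0.109) − 1] = 86.68 / 32.50 = 2.667 mg/L.
Observed yield with endogenous decay: Y_obs = Y / (1 + k_d·θ_c) = 0.665 / (1 + 0.109 × 9.15) = 0.665 / 1.997 = 0.3329 g VSS/g BOD₅.
Mass of BOD₅ removed per day: Q(S₀ − S) = 1980 × 2397 g/m³ = 4747 kg/d.
P_X = Y_obs · Q(S₀ − S) = 0.3329 × 4747 = 1580 kg VSS/d.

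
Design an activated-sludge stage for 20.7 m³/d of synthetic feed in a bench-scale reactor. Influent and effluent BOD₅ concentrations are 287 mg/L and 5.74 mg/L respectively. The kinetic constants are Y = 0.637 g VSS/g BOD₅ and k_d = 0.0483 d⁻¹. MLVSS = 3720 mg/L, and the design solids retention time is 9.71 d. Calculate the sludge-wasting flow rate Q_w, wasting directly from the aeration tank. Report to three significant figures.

Steady-state biomass mass balance: V·X·(1 + k_d·θ_c) = Y·Q·(S₀ − S)·θ_c, so V = 0.637 × 20.7 × (287 − 5.74) × 9.71 / [3720 × (1 + 0.0483 × 9.71)] = 3.6×10^4 / 5465 = 6.590 m³.
For wasting at MLVSS concentration, Q_w = V/θ_c = 6.590/9.71 = 0.6787 m³/d.

Q_w ≈ 0.679 m³/d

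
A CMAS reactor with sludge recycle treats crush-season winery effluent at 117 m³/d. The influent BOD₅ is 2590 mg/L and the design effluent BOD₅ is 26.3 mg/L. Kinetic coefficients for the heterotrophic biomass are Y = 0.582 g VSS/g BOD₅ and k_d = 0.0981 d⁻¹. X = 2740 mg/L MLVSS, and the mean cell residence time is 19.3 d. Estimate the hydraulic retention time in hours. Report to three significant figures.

Rearranging the biomass balance for a CMAS with decay, V = Y·Q·ΔS·θ_c / [X·(1+k_d θ_c)] = 0.582 × 117 × (2590 − 26.3) × 19.3 / [2740 × (1 + 0.0981 × 19.3)] = 3.37×10^6 / 7928 = 425.0 m³.
HRT = V/Q = 425.0 m³ / 117 m³·d⁻¹ = 3.632 d × 24 = 87.18 h.

τ ≈ 87.2 h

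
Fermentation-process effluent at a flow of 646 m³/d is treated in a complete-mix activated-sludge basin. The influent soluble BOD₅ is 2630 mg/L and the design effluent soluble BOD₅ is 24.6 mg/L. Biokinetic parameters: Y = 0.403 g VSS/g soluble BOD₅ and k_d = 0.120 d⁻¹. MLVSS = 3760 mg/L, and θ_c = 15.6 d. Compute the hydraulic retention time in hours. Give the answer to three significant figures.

From the SRT design equation V = Y Q (S₀−S) θ_c / [X (1 + k_d θ_c)] = 0.403 × 646 × (2630 − 24.6) × 15.6 / [3760 × (1 + 0.120 × 15.6)] = 1.06×10^7 / 10799 = 979.9 m³.
HRT = V/Q = 979.9 m³ / 646 m³·d⁻¹ = 1.517 d × 24 = 36.40 h.

τ ≈ 36.4 h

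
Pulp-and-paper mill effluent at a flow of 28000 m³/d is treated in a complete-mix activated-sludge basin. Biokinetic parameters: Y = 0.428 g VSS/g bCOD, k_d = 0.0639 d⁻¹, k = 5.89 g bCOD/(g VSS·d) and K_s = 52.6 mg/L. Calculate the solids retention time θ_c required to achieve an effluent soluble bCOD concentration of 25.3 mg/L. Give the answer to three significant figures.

θ_c ≈ 1.32 d

Specific growth rate at S = 25.3 mg/L: μ = YkS/(K_s+S) = 0.428·5.89·25.3/(52.6+25.3) = 0.8187 d⁻¹.
1/θ_c = 0.8187 − 0.0639 = 0.7548 d⁻¹, so θ_c = 1.325 d.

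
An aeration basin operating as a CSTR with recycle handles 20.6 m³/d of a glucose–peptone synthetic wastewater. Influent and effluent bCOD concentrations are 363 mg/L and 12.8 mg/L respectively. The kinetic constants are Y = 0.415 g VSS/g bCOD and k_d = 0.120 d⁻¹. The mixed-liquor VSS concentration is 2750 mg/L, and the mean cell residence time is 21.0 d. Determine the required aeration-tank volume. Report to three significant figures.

V ≈ 6.49 m³

Steady-state biomass mass balance: V·X·(1 + k_d·θ_c) = Y·Q·(S₀ − S)·θ_c, so V = 0.415 × 20.6 × (363 − 12.8) × 21.0 / [2750 × (1 + 0.120 × 21.0)] = 6.29×10^4 / 9680 = 6.495 m³.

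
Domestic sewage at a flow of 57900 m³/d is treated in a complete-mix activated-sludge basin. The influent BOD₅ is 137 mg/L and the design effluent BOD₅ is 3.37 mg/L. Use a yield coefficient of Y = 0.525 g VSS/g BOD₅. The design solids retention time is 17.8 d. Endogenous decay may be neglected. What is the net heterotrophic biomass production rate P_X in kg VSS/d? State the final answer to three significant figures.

P_X ≈ 4060 kg VSS/d

With endogenous decay neglected, the observed yield equals the true yield: Y_obs = Y = 0.525 g VSS/g BOD₅.
Mass of BOD₅ removed per day: Q(S₀ − S) = 57900 × 133.6 g/m³ = 7737 kg/d.
Net biomass production P_X = Y_obs × Q·(S₀ − S) = 0.5250 × 7737 = 4062 kg VSS/d.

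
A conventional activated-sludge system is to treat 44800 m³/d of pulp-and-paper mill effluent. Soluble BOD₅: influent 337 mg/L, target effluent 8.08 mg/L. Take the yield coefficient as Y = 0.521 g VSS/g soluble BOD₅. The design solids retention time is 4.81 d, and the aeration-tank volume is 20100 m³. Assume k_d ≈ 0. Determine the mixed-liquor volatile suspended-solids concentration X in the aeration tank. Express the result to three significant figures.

X ≈ 1840 mg/L

X = Y·Q·ΔS·θ_c / V = 0.521 × 44800 × (337 − 8.08) × 4.81 / 20100 = 1837 mg/L.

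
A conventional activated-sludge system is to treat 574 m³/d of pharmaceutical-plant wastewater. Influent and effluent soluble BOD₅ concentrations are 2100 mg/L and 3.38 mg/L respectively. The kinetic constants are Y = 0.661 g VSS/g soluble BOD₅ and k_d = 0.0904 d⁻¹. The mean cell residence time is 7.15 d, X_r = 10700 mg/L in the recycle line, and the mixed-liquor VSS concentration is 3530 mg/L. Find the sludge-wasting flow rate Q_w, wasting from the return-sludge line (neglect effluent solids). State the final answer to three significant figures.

Q_w ≈ 45.2 m³/d

Rearranging the biomass balance for a CMAS with decay, V = Y·Q·ΔS·θ_c / [X·(1+k_d θ_c)] = 0.661 × 574 × (2100 − 3.38) × 7.15 / [3530 × (1 + 0.0904 × 7.15)] = 5.69×10^6 / 5812 = 978.7 m³.
Q_w = (V·X)/(θ_c X_r) = 978.7 × 3530 / (7.15 × 10700) = 45.16 m³/d.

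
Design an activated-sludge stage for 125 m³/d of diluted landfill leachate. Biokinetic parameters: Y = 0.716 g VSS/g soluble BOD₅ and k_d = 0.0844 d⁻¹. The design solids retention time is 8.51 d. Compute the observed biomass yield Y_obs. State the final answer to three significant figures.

The observed yield is Y_obs = Y/(1 + k_d·θ_c) = 0.716 / (1 + 0.0844 × 8.51) = 0.716 / 1.718 = 0.4167 g VSS per g soluble BOD₅ removed.

Y_obs ≈ 0.417 g VSS/g soluble BOD₅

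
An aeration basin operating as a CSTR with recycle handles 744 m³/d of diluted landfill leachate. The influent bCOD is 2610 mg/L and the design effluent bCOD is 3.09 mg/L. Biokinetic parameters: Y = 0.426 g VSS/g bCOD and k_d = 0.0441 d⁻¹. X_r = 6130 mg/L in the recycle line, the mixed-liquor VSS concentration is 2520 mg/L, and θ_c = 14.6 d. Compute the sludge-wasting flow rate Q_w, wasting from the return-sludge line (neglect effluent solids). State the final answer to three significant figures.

Steady-state biomass mass balance: V·X·(1 + k_d·θ_c) = Y·Q·(S₀ − S)·θ_c, so V = 0.426 × 744 × (2610 − 3.09) × 14.6 / [2520 × (1 + 0.0441 × 14.6)] = 1.21×10^7 / 4143 = 2912 m³.
Wasting from the return line (neglecting effluent solids): Q_w = V·X / (θ_c·X_r) = 2912 × 2520 / (14.6 × 6130) = 81.99 m³/d.

Q_w ≈ 82.0 m³/d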